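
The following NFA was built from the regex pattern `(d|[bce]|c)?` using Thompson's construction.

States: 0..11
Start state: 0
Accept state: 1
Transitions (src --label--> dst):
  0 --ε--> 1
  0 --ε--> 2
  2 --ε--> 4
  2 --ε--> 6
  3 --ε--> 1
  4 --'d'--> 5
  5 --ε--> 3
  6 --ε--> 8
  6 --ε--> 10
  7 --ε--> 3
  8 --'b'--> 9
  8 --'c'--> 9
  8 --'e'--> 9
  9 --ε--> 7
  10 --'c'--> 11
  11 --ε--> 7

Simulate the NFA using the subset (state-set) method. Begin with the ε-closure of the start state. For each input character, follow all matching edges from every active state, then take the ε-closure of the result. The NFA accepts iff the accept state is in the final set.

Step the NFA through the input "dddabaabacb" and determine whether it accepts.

initial (ε-close {0}): {0,1,2,4,6,8,10}
'd' @ 1: {1,3,5}  (accept∈set)
'd' @ 2: {}  — state set empty
rest 'dabaabacb' ignored (set empty)
end set {} — state 1 not in

Answer: REJECT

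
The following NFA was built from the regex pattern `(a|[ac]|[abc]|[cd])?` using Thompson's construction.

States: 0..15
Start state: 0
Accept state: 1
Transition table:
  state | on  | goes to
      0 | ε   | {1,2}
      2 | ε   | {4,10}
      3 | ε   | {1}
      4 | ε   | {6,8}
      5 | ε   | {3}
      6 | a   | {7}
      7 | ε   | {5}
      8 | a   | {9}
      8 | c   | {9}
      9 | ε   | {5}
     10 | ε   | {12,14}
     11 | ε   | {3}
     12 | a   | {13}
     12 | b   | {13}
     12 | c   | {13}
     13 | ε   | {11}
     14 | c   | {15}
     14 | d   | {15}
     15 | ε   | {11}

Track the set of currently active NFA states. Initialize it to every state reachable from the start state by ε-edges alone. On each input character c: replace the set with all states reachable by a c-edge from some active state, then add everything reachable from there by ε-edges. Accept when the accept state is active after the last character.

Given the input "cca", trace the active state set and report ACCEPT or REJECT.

initial (ε-close {0}): {0,1,2,4,6,8,10,12,14}
'c' @ 1: {1,3,5,9,11,13,15}  ✓accept
'c' @ 2: {}  — state set empty
rest 'a' ignored (set empty)
final: {}; accept 1 not in set

Answer: REJECT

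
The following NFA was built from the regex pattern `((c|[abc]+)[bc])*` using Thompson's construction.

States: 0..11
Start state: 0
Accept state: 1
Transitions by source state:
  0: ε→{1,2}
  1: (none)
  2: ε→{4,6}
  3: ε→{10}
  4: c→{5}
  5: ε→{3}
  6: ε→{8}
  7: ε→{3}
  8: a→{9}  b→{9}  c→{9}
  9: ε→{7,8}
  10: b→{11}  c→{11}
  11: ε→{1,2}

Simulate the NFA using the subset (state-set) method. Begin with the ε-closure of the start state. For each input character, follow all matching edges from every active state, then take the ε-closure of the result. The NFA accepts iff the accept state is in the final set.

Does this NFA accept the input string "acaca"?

start: ε-closure({0}) = {0,1,2,4,6,8}
'a' @ 1: {3,7,8,9,10}
'c' @ 2: {1,2,3,4,6,7,8,9,10,11}  (accept∈set)
'a' @ 3: {3,7,8,9,10}
'c' @ 4: {1,2,3,4,6,7,8,9,10,11}  (accept∈set)
'a' @ 5: {3,7,8,9,10}
end set {3,7,8,9,10} — state 1 not in

Answer: REJECT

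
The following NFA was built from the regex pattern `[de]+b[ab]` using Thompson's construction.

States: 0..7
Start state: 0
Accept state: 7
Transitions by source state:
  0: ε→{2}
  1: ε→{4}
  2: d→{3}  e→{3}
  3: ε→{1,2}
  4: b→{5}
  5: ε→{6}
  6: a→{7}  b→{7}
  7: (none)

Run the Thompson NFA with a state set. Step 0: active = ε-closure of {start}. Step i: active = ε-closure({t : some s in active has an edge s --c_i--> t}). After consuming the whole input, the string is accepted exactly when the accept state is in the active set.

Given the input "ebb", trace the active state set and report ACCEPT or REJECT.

initial (ε-close {0}): {0,2}
'e' @ 1: {1,2,3,4}
'b' @ 2: {5,6}
'b' @ 3: {7}  ✓accept
final: {7}; accept 7 in set

Answer: ACCEPT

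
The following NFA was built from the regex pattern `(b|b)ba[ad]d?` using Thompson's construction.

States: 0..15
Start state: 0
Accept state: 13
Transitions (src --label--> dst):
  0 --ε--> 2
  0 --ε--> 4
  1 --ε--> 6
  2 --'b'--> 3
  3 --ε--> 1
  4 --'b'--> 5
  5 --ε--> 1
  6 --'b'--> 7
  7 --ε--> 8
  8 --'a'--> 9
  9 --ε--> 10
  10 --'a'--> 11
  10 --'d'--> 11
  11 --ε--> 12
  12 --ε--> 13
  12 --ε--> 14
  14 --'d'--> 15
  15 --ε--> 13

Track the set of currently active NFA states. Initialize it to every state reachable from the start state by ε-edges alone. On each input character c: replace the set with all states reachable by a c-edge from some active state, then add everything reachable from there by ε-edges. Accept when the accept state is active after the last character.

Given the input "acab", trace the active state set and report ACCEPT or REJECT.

Answer: REJECT

Trace:
S₀ = ε-closure({0}) = {0,2,4}
'a' @ 1: {}  — state set empty
rest 'cab' ignored (set empty)
final: {}; accept 13 not in set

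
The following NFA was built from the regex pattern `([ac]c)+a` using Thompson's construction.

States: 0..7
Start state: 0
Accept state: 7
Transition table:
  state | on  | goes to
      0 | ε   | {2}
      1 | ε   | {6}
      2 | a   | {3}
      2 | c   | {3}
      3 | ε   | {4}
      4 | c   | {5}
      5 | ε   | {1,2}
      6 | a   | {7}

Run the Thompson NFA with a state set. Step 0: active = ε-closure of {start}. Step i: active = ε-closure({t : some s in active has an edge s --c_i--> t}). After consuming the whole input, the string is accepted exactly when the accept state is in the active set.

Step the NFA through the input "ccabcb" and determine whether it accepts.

S₀ = ε-closure({0}) = {0,2}
'c' @ 1: {3,4}
'c' @ 2: {1,2,5,6}
'a' @ 3: {3,4,7}  ✓accept
'b' @ 4: {}  — state set empty
rest 'cb' ignored (set empty)
final: {}; accept 7 not in set

Answer: REJECT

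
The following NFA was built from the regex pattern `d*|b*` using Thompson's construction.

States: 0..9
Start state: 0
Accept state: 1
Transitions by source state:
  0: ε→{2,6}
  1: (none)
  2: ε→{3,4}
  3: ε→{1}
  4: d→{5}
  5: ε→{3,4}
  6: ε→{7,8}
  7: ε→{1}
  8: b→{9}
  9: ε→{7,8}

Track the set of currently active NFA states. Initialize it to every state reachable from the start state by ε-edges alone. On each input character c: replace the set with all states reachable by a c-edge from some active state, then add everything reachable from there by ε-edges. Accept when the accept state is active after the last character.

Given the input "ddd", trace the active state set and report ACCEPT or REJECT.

initial (ε-close {0}): {0,1,2,3,4,6,7,8}
'd' @ 1: {1,3,4,5}  (accept∈set)
'd' @ 2: {1,3,4,5}  (accept∈set)
'd' @ 3: {1,3,4,5}  (accept∈set)
end set {1,3,4,5} — state 1 in

Answer: ACCEPT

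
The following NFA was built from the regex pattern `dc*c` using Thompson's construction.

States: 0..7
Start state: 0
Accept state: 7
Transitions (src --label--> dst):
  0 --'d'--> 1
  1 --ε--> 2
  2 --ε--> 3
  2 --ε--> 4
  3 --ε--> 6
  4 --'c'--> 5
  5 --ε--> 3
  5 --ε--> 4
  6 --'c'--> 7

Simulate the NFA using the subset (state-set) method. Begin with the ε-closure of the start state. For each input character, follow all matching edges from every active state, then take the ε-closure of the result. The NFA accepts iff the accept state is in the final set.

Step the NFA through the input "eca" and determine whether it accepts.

Answer: REJECT

Trace:
initial (ε-close {0}): {0}
'e' @ 1: {}  — dead — no transitions
rest 'ca' ignored (set empty)
end set {} — state 7 not in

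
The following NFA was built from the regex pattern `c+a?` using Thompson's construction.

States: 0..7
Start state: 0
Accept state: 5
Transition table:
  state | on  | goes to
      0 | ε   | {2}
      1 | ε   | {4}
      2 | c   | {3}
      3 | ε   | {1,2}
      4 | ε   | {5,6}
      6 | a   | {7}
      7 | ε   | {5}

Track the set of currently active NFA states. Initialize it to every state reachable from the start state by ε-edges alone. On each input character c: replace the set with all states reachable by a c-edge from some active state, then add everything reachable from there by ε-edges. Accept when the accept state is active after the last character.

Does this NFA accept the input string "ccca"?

start: ε-closure({0}) = {0,2}
'c' @ 1: {1,2,3,4,5,6}  ✓accept
'c' @ 2: {1,2,3,4,5,6}  ✓accept
'c' @ 3: {1,2,3,4,5,6}  ✓accept
'a' @ 4: {5,7}  ✓accept
final: {5,7}; accept 5 in set

Answer: ACCEPT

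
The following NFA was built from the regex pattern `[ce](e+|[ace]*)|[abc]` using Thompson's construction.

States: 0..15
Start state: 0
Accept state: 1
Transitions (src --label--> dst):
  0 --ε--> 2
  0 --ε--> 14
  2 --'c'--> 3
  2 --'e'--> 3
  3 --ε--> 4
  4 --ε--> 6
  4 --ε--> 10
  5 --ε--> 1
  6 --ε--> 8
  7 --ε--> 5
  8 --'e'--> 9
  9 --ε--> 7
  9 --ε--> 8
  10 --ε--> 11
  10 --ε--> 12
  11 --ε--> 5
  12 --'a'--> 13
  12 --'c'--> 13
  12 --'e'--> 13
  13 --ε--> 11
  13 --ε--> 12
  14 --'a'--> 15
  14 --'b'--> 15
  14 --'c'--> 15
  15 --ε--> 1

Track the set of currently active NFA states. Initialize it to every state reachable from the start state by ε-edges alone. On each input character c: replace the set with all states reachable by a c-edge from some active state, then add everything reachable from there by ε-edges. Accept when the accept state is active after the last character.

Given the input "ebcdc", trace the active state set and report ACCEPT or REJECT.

Answer: REJECT

Derivation:
initial (ε-close {0}): {0,2,14}
'e' @ 1: {1,3,4,5,6,8,10,11,12}  (accept∈set)
'b' @ 2: {}  — state set empty
rest 'cdc' ignored (set empty)
after full input: {}  (accept=1 not in)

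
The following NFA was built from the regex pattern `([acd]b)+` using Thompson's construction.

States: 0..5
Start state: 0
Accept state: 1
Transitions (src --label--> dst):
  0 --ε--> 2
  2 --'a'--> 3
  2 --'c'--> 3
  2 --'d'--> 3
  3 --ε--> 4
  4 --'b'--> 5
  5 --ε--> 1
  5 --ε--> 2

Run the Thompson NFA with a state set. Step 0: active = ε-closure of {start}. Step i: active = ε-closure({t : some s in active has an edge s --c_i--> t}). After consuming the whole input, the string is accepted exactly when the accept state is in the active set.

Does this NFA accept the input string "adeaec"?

Answer: REJECT

Steps:
S₀ = ε-closure({0}) = {0,2}
'a' @ 1: {3,4}
'd' @ 2: {}  — dead — no transitions
rest 'eaec' ignored (set empty)
after full input: {}  (accept=1 not in)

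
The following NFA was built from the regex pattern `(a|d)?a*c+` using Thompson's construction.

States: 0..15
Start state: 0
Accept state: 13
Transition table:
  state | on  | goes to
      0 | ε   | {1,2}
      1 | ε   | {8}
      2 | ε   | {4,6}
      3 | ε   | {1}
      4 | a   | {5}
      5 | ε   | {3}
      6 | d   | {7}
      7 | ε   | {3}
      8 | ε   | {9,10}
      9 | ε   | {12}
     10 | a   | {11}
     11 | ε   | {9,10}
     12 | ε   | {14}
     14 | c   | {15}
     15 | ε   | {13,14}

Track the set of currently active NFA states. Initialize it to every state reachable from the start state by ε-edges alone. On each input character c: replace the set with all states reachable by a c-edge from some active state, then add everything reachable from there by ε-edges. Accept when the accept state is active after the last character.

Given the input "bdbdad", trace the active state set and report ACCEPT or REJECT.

Answer: REJECT

Trace:
S₀ = ε-closure({0}) = {0,1,2,4,6,8,9,10,12,14}
'b' @ 1: {}  — no active states
rest 'dbdad' ignored (set empty)
final: {}; accept 13 not in set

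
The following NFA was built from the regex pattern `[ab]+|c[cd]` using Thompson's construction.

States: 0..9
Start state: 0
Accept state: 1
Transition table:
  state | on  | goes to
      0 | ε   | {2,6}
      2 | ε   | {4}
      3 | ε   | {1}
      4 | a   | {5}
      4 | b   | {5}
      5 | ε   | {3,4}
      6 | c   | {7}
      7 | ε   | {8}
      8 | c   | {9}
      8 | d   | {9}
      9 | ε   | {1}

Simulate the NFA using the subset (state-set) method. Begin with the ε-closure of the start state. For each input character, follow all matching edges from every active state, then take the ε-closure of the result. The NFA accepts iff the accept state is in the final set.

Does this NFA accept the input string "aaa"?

Answer: ACCEPT

Steps:
initial (ε-close {0}): {0,2,4,6}
'a' @ 1: {1,3,4,5}  [accepting]
'a' @ 2: {1,3,4,5}  [accepting]
'a' @ 3: {1,3,4,5}  [accepting]
end set {1,3,4,5} — state 1 in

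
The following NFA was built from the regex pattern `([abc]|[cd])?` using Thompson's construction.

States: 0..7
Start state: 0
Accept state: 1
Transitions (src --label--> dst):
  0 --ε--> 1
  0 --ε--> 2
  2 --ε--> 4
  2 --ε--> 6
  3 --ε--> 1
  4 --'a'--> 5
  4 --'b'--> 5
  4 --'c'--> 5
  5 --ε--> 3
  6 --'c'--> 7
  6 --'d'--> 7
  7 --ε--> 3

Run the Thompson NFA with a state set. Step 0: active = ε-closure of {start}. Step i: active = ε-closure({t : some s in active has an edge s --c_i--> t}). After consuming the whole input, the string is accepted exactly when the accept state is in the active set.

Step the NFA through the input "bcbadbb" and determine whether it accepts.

start: ε-closure({0}) = {0,1,2,4,6}
'b' @ 1: {1,3,5}  (accept∈set)
'c' @ 2: {}  — state set empty
rest 'badbb' ignored (set empty)
after full input: {}  (accept=1 not in)

Answer: REJECT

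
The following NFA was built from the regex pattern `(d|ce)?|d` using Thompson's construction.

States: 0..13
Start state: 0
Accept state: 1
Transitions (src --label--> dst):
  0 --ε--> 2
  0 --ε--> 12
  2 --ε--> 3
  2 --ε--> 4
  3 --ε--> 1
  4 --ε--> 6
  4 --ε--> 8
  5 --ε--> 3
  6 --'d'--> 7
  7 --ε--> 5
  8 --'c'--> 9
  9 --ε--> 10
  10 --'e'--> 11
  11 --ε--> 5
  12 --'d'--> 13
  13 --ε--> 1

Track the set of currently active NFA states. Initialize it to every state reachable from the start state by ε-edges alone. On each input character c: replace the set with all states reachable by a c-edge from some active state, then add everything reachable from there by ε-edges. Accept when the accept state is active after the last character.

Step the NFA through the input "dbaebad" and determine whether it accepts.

Answer: REJECT

Derivation:
initial (ε-close {0}): {0,1,2,3,4,6,8,12}
'd' @ 1: {1,3,5,7,13}  ✓accept
'b' @ 2: {}  — dead — no transitions
rest 'aebad' ignored (set empty)
end set {} — state 1 not in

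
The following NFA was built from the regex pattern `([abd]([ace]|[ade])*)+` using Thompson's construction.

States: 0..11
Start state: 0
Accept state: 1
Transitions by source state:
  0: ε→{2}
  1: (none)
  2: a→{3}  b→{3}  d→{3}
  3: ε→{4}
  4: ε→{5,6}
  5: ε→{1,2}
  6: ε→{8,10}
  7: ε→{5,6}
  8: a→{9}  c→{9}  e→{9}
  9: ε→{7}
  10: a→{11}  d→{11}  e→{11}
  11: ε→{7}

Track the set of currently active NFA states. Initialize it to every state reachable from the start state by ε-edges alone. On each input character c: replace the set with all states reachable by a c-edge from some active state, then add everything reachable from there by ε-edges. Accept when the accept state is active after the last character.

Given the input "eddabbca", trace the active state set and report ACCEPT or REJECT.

Answer: REJECT

Derivation:
initial (ε-close {0}): {0,2}
'e' @ 1: {}  — state set empty
rest 'ddabbca' ignored (set empty)
end set {} — state 1 not in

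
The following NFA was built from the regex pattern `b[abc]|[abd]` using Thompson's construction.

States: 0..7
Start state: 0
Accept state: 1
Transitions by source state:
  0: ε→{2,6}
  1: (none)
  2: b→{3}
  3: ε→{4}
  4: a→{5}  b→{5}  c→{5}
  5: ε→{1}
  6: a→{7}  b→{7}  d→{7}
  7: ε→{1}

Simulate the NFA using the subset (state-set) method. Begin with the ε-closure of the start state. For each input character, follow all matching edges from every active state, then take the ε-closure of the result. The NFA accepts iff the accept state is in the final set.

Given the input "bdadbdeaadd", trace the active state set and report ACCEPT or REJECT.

Answer: REJECT

Derivation:
S₀ = ε-closure({0}) = {0,2,6}
'b' @ 1: {1,3,4,7}  ✓accept
'd' @ 2: {}  — dead — no transitions
rest 'adbdeaadd' ignored (set empty)
after full input: {}  (accept=1 not in)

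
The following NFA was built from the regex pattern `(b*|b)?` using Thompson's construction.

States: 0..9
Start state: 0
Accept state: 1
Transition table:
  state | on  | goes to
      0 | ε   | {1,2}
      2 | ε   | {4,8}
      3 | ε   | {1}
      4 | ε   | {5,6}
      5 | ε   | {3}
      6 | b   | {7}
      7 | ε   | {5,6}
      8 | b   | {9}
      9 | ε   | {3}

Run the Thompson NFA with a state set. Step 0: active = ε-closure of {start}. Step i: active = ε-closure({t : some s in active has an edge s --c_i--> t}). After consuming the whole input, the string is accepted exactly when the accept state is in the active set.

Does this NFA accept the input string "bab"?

Answer: REJECT

Trace:
initial (ε-close {0}): {0,1,2,3,4,5,6,8}
'b' @ 1: {1,3,5,6,7,9}  ✓accept
'a' @ 2: {}  — no active states
rest 'b' ignored (set empty)
final: {}; accept 1 not in set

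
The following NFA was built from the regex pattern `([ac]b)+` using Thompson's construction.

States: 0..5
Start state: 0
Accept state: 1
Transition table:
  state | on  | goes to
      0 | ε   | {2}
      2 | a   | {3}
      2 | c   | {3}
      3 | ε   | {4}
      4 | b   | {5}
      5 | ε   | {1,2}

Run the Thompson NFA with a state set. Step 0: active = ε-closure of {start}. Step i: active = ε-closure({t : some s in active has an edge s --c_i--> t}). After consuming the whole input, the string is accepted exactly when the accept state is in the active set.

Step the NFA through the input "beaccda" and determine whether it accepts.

initial (ε-close {0}): {0,2}
'b' @ 1: {}  — state set empty
rest 'eaccda' ignored (set empty)
after full input: {}  (accept=1 not in)

Answer: REJECT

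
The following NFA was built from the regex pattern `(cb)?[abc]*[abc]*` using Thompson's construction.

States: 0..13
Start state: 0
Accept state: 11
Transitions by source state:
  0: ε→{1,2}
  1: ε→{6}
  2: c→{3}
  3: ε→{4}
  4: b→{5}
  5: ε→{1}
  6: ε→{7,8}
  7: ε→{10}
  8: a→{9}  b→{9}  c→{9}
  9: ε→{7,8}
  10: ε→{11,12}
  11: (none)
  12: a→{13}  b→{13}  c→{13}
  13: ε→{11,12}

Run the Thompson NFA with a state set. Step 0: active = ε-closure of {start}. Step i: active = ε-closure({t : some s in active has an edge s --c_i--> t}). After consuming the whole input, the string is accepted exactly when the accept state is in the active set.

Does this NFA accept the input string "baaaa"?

Answer: ACCEPT

Trace:
initial (ε-close {0}): {0,1,2,6,7,8,10,11,12}
'b' @ 1: {7,8,9,10,11,12,13}  ✓accept
'a' @ 2: {7,8,9,10,11,12,13}  ✓accept
'a' @ 3: {7,8,9,10,11,12,13}  ✓accept
'a' @ 4: {7,8,9,10,11,12,13}  ✓accept
'a' @ 5: {7,8,9,10,11,12,13}  ✓accept
final: {7,8,9,10,11,12,13}; accept 11 in set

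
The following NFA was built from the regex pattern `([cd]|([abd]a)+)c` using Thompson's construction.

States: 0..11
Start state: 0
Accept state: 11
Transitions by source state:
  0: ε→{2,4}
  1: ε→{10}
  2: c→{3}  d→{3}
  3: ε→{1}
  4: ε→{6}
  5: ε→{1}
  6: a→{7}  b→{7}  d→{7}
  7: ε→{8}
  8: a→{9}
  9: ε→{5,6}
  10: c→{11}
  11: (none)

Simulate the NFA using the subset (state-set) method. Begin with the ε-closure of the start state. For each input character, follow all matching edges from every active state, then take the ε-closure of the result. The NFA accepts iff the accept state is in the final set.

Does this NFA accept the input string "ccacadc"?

S₀ = ε-closure({0}) = {0,2,4,6}
'c' @ 1: {1,3,10}
'c' @ 2: {11}  ✓accept
'a' @ 3: {}  — dead — no transitions
rest 'cadc' ignored (set empty)
final: {}; accept 11 not in set

Answer: REJECT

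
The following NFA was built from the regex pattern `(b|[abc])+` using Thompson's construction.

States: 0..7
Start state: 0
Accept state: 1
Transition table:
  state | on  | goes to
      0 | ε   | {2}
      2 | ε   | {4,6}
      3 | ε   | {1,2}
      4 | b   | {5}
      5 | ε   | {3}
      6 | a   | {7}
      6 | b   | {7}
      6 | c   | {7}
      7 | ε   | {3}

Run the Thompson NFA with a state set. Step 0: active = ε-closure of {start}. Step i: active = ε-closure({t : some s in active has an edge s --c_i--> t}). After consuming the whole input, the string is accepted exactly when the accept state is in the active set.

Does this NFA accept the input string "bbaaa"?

Answer: ACCEPT

Trace:
S₀ = ε-closure({0}) = {0,2,4,6}
'b' @ 1: {1,2,3,4,5,6,7}  ✓accept
'b' @ 2: {1,2,3,4,5,6,7}  ✓accept
'a' @ 3: {1,2,3,4,6,7}  ✓accept
'a' @ 4: {1,2,3,4,6,7}  ✓accept
'a' @ 5: {1,2,3,4,6,7}  ✓accept
final: {1,2,3,4,6,7}; accept 1 in set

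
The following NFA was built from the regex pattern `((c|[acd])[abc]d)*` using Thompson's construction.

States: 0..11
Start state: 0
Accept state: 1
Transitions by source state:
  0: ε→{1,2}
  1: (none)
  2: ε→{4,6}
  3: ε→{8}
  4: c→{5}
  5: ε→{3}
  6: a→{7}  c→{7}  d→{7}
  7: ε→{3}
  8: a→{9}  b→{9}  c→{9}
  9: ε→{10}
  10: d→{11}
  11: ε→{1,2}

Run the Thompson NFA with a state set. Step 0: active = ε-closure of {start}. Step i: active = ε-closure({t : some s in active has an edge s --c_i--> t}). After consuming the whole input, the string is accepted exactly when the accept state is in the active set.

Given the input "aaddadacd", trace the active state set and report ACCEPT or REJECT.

S₀ = ε-closure({0}) = {0,1,2,4,6}
'a' @ 1: {3,7,8}
'a' @ 2: {9,10}
'd' @ 3: {1,2,4,6,11}  [accepting]
'd' @ 4: {3,7,8}
'a' @ 5: {9,10}
'd' @ 6: {1,2,4,6,11}  [accepting]
'a' @ 7: {3,7,8}
'c' @ 8: {9,10}
'd' @ 9: {1,2,4,6,11}  [accepting]
end set {1,2,4,6,11} — state 1 in

Answer: ACCEPT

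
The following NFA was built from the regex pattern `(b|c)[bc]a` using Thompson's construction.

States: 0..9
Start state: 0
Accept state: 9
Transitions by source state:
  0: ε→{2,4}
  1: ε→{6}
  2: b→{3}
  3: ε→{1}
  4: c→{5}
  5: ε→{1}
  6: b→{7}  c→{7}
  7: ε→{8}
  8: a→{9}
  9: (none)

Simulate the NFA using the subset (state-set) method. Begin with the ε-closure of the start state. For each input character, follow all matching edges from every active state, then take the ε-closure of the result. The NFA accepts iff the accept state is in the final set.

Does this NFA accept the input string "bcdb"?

initial (ε-close {0}): {0,2,4}
'b' @ 1: {1,3,6}
'c' @ 2: {7,8}
'd' @ 3: {}  — dead — no transitions
rest 'b' ignored (set empty)
after full input: {}  (accept=9 not in)

Answer: REJECT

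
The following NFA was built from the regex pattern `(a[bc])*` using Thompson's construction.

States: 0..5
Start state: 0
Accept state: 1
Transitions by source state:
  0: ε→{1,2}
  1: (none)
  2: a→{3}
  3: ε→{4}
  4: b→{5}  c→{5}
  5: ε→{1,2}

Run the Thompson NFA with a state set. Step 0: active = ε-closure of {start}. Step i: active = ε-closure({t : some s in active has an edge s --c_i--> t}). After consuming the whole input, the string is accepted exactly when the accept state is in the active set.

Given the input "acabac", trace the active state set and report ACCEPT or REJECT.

Answer: ACCEPT

Trace:
initial (ε-close {0}): {0,1,2}
'a' @ 1: {3,4}
'c' @ 2: {1,2,5}  [accepting]
'a' @ 3: {3,4}
'b' @ 4: {1,2,5}  [accepting]
'a' @ 5: {3,4}
'c' @ 6: {1,2,5}  [accepting]
after full input: {1,2,5}  (accept=1 in)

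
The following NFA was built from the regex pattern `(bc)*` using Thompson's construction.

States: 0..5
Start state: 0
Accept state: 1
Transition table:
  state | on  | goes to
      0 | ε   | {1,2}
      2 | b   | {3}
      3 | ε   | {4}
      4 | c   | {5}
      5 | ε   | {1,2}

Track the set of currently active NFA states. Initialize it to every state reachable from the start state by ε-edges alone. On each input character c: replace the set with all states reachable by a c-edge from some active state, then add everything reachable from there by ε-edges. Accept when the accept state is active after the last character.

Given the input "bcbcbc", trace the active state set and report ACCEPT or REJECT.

initial (ε-close {0}): {0,1,2}
'b' @ 1: {3,4}
'c' @ 2: {1,2,5}  (accept∈set)
'b' @ 3: {3,4}
'c' @ 4: {1,2,5}  (accept∈set)
'b' @ 5: {3,4}
'c' @ 6: {1,2,5}  (accept∈set)
final: {1,2,5}; accept 1 in set

Answer: ACCEPT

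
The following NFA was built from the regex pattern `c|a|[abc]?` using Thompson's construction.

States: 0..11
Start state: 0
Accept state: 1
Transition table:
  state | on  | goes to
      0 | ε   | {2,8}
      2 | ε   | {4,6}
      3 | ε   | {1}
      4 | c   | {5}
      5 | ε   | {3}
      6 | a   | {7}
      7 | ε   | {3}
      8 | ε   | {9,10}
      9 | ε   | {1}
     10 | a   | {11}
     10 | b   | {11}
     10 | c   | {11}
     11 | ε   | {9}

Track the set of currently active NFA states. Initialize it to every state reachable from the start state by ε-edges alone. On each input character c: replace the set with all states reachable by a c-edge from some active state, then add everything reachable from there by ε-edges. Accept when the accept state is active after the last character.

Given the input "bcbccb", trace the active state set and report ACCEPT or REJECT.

initial (ε-close {0}): {0,1,2,4,6,8,9,10}
'b' @ 1: {1,9,11}  (accept∈set)
'c' @ 2: {}  — state set empty
rest 'bccb' ignored (set empty)
after full input: {}  (accept=1 not in)

Answer: REJECT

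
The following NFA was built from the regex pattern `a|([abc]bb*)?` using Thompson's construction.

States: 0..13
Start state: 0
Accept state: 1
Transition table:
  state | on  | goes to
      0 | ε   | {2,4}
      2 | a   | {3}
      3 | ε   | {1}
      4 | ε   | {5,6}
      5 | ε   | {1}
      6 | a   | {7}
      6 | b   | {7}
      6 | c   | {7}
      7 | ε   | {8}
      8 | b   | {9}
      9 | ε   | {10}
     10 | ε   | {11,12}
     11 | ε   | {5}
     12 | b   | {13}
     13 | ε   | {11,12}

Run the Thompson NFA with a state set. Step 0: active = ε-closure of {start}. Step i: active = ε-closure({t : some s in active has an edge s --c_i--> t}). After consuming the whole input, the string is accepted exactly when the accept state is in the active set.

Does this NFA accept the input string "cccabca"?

Answer: REJECT

Steps:
initial (ε-close {0}): {0,1,2,4,5,6}
'c' @ 1: {7,8}
'c' @ 2: {}  — dead — no transitions
rest 'cabca' ignored (set empty)
final: {}; accept 1 not in set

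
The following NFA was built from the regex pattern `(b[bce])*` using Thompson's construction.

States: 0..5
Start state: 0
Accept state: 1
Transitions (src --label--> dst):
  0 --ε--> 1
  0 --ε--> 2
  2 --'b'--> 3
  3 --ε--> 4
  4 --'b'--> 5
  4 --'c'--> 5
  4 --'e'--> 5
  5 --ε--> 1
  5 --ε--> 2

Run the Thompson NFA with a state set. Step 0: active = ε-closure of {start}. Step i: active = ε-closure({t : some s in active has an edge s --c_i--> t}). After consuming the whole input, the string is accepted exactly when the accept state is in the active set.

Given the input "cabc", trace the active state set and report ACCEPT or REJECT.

S₀ = ε-closure({0}) = {0,1,2}
'c' @ 1: {}  — no active states
rest 'abc' ignored (set empty)
after full input: {}  (accept=1 not in)

Answer: REJECT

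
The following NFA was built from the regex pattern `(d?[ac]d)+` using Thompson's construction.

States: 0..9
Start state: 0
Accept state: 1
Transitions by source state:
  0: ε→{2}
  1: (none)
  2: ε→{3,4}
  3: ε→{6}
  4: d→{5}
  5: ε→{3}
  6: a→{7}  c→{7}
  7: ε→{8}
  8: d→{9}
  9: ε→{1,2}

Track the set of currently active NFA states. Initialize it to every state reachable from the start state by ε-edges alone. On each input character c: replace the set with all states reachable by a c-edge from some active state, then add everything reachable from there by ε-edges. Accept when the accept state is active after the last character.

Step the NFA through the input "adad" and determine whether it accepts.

Answer: ACCEPT

Steps:
S₀ = ε-closure({0}) = {0,2,3,4,6}
'a' @ 1: {7,8}
'd' @ 2: {1,2,3,4,6,9}  ✓accept
'a' @ 3: {7,8}
'd' @ 4: {1,2,3,4,6,9}  ✓accept
end set {1,2,3,4,6,9} — state 1 in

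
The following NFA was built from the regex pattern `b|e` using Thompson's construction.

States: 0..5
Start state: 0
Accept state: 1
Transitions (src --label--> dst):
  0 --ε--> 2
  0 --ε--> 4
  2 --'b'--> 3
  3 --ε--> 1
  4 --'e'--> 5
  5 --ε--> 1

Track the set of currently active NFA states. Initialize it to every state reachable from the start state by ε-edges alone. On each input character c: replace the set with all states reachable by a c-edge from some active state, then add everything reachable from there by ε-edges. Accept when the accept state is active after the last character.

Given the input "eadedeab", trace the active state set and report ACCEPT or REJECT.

Answer: REJECT

Steps:
S₀ = ε-closure({0}) = {0,2,4}
'e' @ 1: {1,5}  [accepting]
'a' @ 2: {}  — dead — no transitions
rest 'dedeab' ignored (set empty)
after full input: {}  (accept=1 not in)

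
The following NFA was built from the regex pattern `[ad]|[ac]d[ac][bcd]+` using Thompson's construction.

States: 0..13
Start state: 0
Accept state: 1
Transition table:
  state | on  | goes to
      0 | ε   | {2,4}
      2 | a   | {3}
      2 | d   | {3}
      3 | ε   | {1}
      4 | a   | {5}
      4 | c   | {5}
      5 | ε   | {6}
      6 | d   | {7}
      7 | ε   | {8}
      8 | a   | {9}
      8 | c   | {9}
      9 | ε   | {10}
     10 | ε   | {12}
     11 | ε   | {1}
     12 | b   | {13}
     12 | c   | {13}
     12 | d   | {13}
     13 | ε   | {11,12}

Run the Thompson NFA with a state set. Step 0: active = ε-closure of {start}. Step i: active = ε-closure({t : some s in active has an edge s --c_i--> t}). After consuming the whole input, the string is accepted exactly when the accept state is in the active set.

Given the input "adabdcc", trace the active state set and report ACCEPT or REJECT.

initial (ε-close {0}): {0,2,4}
'a' @ 1: {1,3,5,6}  (accept∈set)
'd' @ 2: {7,8}
'a' @ 3: {9,10,12}
'b' @ 4: {1,11,12,13}  (accept∈set)
'd' @ 5: {1,11,12,13}  (accept∈set)
'c' @ 6: {1,11,12,13}  (accept∈set)
'c' @ 7: {1,11,12,13}  (accept∈set)
after full input: {1,11,12,13}  (accept=1 in)

Answer: ACCEPT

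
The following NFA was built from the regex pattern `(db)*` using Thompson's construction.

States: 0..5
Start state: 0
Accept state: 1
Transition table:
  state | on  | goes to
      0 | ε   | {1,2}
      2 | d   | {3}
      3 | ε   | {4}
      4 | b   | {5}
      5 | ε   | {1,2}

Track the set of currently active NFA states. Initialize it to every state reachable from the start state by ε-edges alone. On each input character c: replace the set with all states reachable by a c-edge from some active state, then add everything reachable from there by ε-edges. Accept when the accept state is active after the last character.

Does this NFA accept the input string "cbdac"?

start: ε-closure({0}) = {0,1,2}
'c' @ 1: {}  — dead — no transitions
rest 'bdac' ignored (set empty)
final: {}; accept 1 not in set

Answer: REJECT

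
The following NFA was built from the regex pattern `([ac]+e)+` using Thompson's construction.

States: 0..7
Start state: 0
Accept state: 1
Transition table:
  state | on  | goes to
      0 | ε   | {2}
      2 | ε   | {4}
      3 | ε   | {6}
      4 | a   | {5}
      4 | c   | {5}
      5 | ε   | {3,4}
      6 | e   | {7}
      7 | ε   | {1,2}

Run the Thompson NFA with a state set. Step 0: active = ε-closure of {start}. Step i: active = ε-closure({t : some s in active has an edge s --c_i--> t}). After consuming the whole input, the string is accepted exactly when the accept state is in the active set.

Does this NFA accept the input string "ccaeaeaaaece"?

Answer: ACCEPT

Derivation:
initial (ε-close {0}): {0,2,4}
'c' @ 1: {3,4,5,6}
'c' @ 2: {3,4,5,6}
'a' @ 3: {3,4,5,6}
'e' @ 4: {1,2,4,7}  ✓accept
'a' @ 5: {3,4,5,6}
'e' @ 6: {1,2,4,7}  ✓accept
'a' @ 7: {3,4,5,6}
'a' @ 8: {3,4,5,6}
'a' @ 9: {3,4,5,6}
'e' @ 10: {1,2,4,7}  ✓accept
'c' @ 11: {3,4,5,6}
'e' @ 12: {1,2,4,7}  ✓accept
final: {1,2,4,7}; accept 1 in set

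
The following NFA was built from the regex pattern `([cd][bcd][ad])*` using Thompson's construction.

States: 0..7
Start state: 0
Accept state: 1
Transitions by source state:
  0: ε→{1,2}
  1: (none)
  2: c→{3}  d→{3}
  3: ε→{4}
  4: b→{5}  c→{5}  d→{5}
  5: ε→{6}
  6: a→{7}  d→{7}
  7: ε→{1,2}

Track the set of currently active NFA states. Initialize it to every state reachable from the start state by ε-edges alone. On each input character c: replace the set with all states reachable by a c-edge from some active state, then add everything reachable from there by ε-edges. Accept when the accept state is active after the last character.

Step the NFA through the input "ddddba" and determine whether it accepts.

Answer: ACCEPT

Trace:
initial (ε-close {0}): {0,1,2}
'd' @ 1: {3,4}
'd' @ 2: {5,6}
'd' @ 3: {1,2,7}  ✓accept
'd' @ 4: {3,4}
'b' @ 5: {5,6}
'a' @ 6: {1,2,7}  ✓accept
end set {1,2,7} — state 1 in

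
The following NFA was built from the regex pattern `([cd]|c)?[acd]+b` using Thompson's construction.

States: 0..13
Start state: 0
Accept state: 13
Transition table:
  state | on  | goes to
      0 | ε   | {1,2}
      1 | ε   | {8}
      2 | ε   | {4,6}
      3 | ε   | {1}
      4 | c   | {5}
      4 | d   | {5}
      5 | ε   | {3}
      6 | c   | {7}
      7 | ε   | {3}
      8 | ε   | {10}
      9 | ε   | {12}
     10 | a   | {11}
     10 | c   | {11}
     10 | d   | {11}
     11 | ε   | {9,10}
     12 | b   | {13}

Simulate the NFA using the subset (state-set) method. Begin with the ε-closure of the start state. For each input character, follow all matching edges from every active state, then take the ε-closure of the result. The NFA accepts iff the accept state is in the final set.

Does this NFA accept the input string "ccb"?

Answer: ACCEPT

Trace:
initial (ε-close {0}): {0,1,2,4,6,8,10}
'c' @ 1: {1,3,5,7,8,9,10,11,12}
'c' @ 2: {9,10,11,12}
'b' @ 3: {13}  [accepting]
after full input: {13}  (accept=13 in)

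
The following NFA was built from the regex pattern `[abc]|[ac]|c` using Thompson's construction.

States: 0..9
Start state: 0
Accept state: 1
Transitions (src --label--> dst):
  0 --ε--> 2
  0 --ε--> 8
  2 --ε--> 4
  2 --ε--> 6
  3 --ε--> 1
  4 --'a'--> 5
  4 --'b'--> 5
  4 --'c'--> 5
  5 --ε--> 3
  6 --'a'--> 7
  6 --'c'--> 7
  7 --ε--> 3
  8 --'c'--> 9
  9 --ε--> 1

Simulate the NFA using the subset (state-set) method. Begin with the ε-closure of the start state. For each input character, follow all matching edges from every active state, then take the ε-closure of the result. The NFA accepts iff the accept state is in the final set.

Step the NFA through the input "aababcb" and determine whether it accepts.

initial (ε-close {0}): {0,2,4,6,8}
'a' @ 1: {1,3,5,7}  (accept∈set)
'a' @ 2: {}  — state set empty
rest 'babcb' ignored (set empty)
end set {} — state 1 not in

Answer: REJECT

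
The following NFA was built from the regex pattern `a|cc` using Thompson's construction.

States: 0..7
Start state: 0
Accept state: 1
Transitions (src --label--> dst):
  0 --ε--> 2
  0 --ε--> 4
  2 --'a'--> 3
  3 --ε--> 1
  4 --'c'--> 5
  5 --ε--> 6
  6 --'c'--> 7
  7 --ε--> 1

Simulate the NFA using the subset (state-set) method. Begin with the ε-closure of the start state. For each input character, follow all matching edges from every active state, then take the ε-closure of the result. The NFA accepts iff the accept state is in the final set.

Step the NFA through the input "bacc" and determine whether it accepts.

start: ε-closure({0}) = {0,2,4}
'b' @ 1: {}  — no active states
rest 'acc' ignored (set empty)
end set {} — state 1 not in

Answer: REJECT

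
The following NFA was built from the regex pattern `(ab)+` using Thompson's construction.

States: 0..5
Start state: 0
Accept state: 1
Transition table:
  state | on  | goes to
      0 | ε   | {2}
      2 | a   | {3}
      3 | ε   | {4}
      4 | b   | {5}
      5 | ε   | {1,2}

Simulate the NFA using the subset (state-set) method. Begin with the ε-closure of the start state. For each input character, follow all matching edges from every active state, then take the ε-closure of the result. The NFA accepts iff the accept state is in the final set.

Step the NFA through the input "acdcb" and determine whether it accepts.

initial (ε-close {0}): {0,2}
'a' @ 1: {3,4}
'c' @ 2: {}  — no active states
rest 'dcb' ignored (set empty)
final: {}; accept 1 not in set

Answer: REJECT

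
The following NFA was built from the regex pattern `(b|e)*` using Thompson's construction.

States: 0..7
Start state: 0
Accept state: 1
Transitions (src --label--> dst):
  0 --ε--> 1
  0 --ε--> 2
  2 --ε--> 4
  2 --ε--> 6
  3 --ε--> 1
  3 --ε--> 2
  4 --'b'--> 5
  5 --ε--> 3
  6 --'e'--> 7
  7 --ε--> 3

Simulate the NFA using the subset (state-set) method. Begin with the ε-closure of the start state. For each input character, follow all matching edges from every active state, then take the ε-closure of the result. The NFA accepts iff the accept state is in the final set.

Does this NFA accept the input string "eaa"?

S₀ = ε-closure({0}) = {0,1,2,4,6}
'e' @ 1: {1,2,3,4,6,7}  ✓accept
'a' @ 2: {}  — no active states
rest 'a' ignored (set empty)
after full input: {}  (accept=1 not in)

Answer: REJECT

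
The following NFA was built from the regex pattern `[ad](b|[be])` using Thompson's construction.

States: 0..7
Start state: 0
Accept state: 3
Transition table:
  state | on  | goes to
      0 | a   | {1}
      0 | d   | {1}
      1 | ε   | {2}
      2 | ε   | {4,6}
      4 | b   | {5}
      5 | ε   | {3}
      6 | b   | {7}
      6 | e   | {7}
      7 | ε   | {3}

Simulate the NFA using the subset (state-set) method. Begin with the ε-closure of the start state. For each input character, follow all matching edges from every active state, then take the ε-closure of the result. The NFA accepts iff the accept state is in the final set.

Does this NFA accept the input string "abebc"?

Answer: REJECT

Derivation:
S₀ = ε-closure({0}) = {0}
'a' @ 1: {1,2,4,6}
'b' @ 2: {3,5,7}  ✓accept
'e' @ 3: {}  — state set empty
rest 'bc' ignored (set empty)
after full input: {}  (accept=3 not in)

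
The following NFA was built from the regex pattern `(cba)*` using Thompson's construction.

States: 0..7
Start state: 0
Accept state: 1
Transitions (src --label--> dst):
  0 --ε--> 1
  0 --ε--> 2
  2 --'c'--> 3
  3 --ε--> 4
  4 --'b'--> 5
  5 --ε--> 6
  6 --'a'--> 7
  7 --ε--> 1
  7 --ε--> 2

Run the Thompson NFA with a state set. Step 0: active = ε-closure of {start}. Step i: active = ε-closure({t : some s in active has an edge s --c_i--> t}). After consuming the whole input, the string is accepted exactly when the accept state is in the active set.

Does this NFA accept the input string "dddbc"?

start: ε-closure({0}) = {0,1,2}
'd' @ 1: {}  — state set empty
rest 'ddbc' ignored (set empty)
after full input: {}  (accept=1 not in)

Answer: REJECT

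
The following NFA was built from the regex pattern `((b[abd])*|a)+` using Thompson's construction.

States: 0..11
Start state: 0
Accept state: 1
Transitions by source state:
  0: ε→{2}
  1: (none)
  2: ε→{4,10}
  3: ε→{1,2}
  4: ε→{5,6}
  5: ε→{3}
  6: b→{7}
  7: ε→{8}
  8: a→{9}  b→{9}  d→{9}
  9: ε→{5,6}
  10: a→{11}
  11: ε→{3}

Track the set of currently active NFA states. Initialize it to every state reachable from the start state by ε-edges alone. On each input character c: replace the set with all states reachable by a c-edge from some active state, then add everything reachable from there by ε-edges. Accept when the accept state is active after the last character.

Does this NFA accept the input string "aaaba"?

Answer: ACCEPT

Trace:
start: ε-closure({0}) = {0,1,2,3,4,5,6,10}
'a' @ 1: {1,2,3,4,5,6,10,11}  (accept∈set)
'a' @ 2: {1,2,3,4,5,6,10,11}  (accept∈set)
'a' @ 3: {1,2,3,4,5,6,10,11}  (accept∈set)
'b' @ 4: {7,8}
'a' @ 5: {1,2,3,4,5,6,9,10}  (accept∈set)
end set {1,2,3,4,5,6,9,10} — state 1 in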